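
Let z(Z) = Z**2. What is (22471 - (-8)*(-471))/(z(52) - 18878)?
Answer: -18703/16174 ≈ -1.1564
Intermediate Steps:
(22471 - (-8)*(-471))/(z(52) - 18878) = (22471 - (-8)*(-471))/(52**2 - 18878) = (22471 - 1*3768)/(2704 - 18878) = (22471 - 3768)/(-16174) = 18703*(-1/16174) = -18703/16174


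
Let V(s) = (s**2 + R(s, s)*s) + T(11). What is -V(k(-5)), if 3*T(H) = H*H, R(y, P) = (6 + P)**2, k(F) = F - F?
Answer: -121/3 ≈ -40.333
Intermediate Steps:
k(F) = 0
T(H) = H**2/3 (T(H) = (H*H)/3 = H**2/3)
V(s) = 121/3 + s**2 + s*(6 + s)**2 (V(s) = (s**2 + (6 + s)**2*s) + (1/3)*11**2 = (s**2 + s*(6 + s)**2) + (1/3)*121 = (s**2 + s*(6 + s)**2) + 121/3 = 121/3 + s**2 + s*(6 + s)**2)
-V(k(-5)) = -(121/3 + 0**2 + 0*(6 + 0)**2) = -(121/3 + 0 + 0*6**2) = -(121/3 + 0 + 0*36) = -(121/3 + 0 + 0) = -1*121/3 = -121/3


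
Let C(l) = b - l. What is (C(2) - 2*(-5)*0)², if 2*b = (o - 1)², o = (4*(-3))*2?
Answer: 385641/4 ≈ 96410.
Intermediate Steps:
o = -24 (o = -12*2 = -24)
b = 625/2 (b = (-24 - 1)²/2 = (½)*(-25)² = (½)*625 = 625/2 ≈ 312.50)
C(l) = 625/2 - l
(C(2) - 2*(-5)*0)² = ((625/2 - 1*2) - 2*(-5)*0)² = ((625/2 - 2) + 10*0)² = (621/2 + 0)² = (621/2)² = 385641/4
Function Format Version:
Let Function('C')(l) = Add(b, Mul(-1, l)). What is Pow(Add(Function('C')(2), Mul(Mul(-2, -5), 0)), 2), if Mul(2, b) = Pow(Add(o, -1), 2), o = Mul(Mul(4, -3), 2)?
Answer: Rational(385641, 4) ≈ 96410.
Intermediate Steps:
o = -24 (o = Mul(-12, 2) = -24)
b = Rational(625, 2) (b = Mul(Rational(1, 2), Pow(Add(-24, -1), 2)) = Mul(Rational(1, 2), Pow(-25, 2)) = Mul(Rational(1, 2), 625) = Rational(625, 2) ≈ 312.50)
Function('C')(l) = Add(Rational(625, 2), Mul(-1, l))
Pow(Add(Function('C')(2), Mul(Mul(-2, -5), 0)), 2) = Pow(Add(Add(Rational(625, 2), Mul(-1, 2)), Mul(Mul(-2, -5), 0)), 2) = Pow(Add(Add(Rational(625, 2), -2), Mul(10, 0)), 2) = Pow(Add(Rational(621, 2), 0), 2) = Pow(Rational(621, 2), 2) = Rational(385641, 4)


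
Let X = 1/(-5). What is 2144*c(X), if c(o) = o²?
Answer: 2144/25 ≈ 85.760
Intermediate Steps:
X = -⅕ ≈ -0.20000
2144*c(X) = 2144*(-⅕)² = 2144*(1/25) = 2144/25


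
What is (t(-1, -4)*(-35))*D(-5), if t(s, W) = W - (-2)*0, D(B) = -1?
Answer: -140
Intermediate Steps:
t(s, W) = W (t(s, W) = W - 1*0 = W + 0 = W)
(t(-1, -4)*(-35))*D(-5) = -4*(-35)*(-1) = 140*(-1) = -140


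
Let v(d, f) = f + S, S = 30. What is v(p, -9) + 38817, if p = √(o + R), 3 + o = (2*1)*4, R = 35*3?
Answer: 38838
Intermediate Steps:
R = 105
o = 5 (o = -3 + (2*1)*4 = -3 + 2*4 = -3 + 8 = 5)
p = √110 (p = √(5 + 105) = √110 ≈ 10.488)
v(d, f) = 30 + f (v(d, f) = f + 30 = 30 + f)
v(p, -9) + 38817 = (30 - 9) + 38817 = 21 + 38817 = 38838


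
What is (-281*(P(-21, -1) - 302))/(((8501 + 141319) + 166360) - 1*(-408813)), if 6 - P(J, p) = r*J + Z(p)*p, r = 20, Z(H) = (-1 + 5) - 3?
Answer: -35125/724993 ≈ -0.048449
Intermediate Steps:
Z(H) = 1 (Z(H) = 4 - 3 = 1)
P(J, p) = 6 - p - 20*J (P(J, p) = 6 - (20*J + 1*p) = 6 - (20*J + p) = 6 - (p + 20*J) = 6 + (-p - 20*J) = 6 - p - 20*J)
(-281*(P(-21, -1) - 302))/(((8501 + 141319) + 166360) - 1*(-408813)) = (-281*((6 - 1*(-1) - 20*(-21)) - 302))/(((8501 + 141319) + 166360) - 1*(-408813)) = (-281*((6 + 1 + 420) - 302))/((149820 + 166360) + 408813) = (-281*(427 - 302))/(316180 + 408813) = -281*125/724993 = -35125*1/724993 = -35125/724993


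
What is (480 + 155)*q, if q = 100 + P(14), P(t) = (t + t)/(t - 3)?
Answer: 716280/11 ≈ 65116.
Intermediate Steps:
P(t) = 2*t/(-3 + t) (P(t) = (2*t)/(-3 + t) = 2*t/(-3 + t))
q = 1128/11 (q = 100 + 2*14/(-3 + 14) = 100 + 2*14/11 = 100 + 2*14*(1/11) = 100 + 28/11 = 1128/11 ≈ 102.55)
(480 + 155)*q = (480 + 155)*(1128/11) = 635*(1128/11) = 716280/11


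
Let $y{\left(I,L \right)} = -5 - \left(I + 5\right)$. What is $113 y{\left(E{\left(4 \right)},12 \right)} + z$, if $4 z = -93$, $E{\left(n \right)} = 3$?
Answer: $- \frac{5969}{4} \approx -1492.3$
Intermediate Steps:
$z = - \frac{93}{4}$ ($z = \frac{1}{4} \left(-93\right) = - \frac{93}{4} \approx -23.25$)
$y{\left(I,L \right)} = -10 - I$ ($y{\left(I,L \right)} = -5 - \left(5 + I\right) = -10 - I$)
$113 y{\left(E{\left(4 \right)},12 \right)} + z = 113 \left(-10 - 3\right) - \frac{93}{4} = 113 \left(-13\right) - \frac{93}{4} = -1469 - \frac{93}{4} = - \frac{5969}{4}$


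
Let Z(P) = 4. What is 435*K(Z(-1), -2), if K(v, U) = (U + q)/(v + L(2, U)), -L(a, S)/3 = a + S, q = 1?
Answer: -435/4 ≈ -108.75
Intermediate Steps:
L(a, S) = -3*S - 3*a (L(a, S) = -3*(a + S) = -3*(S + a) = -3*S - 3*a)
K(v, U) = (1 + U)/(-6 + v - 3*U) (K(v, U) = (U + 1)/(v + (-3*U - 3*2)) = (1 + U)/(v + (-3*U - 6)) = (1 + U)/(v + (-6 - 3*U)) = (1 + U)/(-6 + v - 3*U))
435*K(Z(-1), -2) = 435*((1 - 2)/(-6 + 4 - 3*(-2))) = 435*(-1/(-6 + 4 + 6)) = 435*(-1/4) = 435*((¼)*(-1)) = 435*(-¼) = -435/4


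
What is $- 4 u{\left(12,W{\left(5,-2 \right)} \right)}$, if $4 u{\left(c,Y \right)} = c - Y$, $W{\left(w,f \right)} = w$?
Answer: $-7$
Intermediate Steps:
$u{\left(c,Y \right)} = - \frac{Y}{4} + \frac{c}{4}$ ($u{\left(c,Y \right)} = \frac{c - Y}{4} = - \frac{Y}{4} + \frac{c}{4}$)
$- 4 u{\left(12,W{\left(5,-2 \right)} \right)} = - 4 \left(\left(- \frac{1}{4}\right) 5 + \frac{1}{4} \cdot 12\right) = - 4 \left(- \frac{5}{4} + 3\right) = \left(-4\right) \frac{7}{4} = -7$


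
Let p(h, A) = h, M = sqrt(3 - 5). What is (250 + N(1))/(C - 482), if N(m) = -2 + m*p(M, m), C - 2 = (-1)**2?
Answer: -248/479 - I*sqrt(2)/479 ≈ -0.51775 - 0.0029524*I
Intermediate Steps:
M = I*sqrt(2) (M = sqrt(-2) = I*sqrt(2) ≈ 1.4142*I)
C = 3 (C = 2 + (-1)**2 = 2 + 1 = 3)
N(m) = -2 + I*m*sqrt(2) (N(m) = -2 + m*(I*sqrt(2)) = -2 + I*m*sqrt(2))
(250 + N(1))/(C - 482) = (250 + (-2 + I*1*sqrt(2)))/(3 - 482) = (250 + (-2 + I*sqrt(2)))/(-479) = (248 + I*sqrt(2))*(-1/479) = -248/479 - I*sqrt(2)/479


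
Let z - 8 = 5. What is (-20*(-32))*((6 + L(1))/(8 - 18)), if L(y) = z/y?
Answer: -1216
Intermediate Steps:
z = 13 (z = 8 + 5 = 13)
L(y) = 13/y
(-20*(-32))*((6 + L(1))/(8 - 18)) = (-20*(-32))*((6 + 13/1)/(8 - 18)) = 640*((6 + 13*1)/(-10)) = 640*((6 + 13)*(-1/10)) = 640*(19*(-1/10)) = 640*(-19/10) = -1216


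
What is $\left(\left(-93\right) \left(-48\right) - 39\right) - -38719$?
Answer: $43144$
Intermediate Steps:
$\left(\left(-93\right) \left(-48\right) - 39\right) - -38719 = \left(4464 - 39\right) + 38719 = 4425 + 38719 = 43144$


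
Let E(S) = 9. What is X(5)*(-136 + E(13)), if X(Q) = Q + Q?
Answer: -1270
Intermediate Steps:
X(Q) = 2*Q
X(5)*(-136 + E(13)) = (2*5)*(-136 + 9) = 10*(-127) = -1270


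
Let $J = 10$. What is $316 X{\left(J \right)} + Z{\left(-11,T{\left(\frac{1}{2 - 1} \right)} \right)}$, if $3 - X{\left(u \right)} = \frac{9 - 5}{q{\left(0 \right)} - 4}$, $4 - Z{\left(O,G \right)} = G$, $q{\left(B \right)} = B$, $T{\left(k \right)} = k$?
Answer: $1267$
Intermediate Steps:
$Z{\left(O,G \right)} = 4 - G$
$X{\left(u \right)} = 4$ ($X{\left(u \right)} = 3 - \frac{9 - 5}{0 - 4} = 3 - \frac{4}{-4} = 3 - 4 \left(- \frac{1}{4}\right) = 3 - -1 = 3 + 1 = 4$)
$316 X{\left(J \right)} + Z{\left(-11,T{\left(\frac{1}{2 - 1} \right)} \right)} = 316 \cdot 4 + \left(4 - \frac{1}{2 - 1}\right) = 1264 + \left(4 - 1^{-1}\right) = 1264 + \left(4 - 1\right) = 1264 + 3 = 1267$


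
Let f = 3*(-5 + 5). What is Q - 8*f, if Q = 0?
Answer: 0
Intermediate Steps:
f = 0 (f = 3*0 = 0)
Q - 8*f = 0 - 8*0 = 0 + 0 = 0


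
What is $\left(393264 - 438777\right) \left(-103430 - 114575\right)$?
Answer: $9922061565$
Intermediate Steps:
$\left(393264 - 438777\right) \left(-103430 - 114575\right) = \left(-45513\right) \left(-218005\right) = 9922061565$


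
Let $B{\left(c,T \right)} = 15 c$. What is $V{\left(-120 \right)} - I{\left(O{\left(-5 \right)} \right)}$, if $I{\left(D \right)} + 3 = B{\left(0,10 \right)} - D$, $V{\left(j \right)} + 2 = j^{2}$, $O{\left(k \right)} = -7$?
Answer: $14394$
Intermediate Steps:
$V{\left(j \right)} = -2 + j^{2}$
$I{\left(D \right)} = -3 - D$ ($I{\left(D \right)} = -3 + \left(15 \cdot 0 - D\right) = -3 + \left(0 - D\right) = -3 - D$)
$V{\left(-120 \right)} - I{\left(O{\left(-5 \right)} \right)} = \left(-2 + \left(-120\right)^{2}\right) - \left(-3 - -7\right) = \left(-2 + 14400\right) - \left(-3 + 7\right) = 14398 - 4 = 14394$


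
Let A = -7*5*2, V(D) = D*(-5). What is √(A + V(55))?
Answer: I*√345 ≈ 18.574*I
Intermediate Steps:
V(D) = -5*D
A = -70 (A = -35*2 = -70)
√(A + V(55)) = √(-70 - 5*55) = √(-70 - 275) = √(-345) = I*√345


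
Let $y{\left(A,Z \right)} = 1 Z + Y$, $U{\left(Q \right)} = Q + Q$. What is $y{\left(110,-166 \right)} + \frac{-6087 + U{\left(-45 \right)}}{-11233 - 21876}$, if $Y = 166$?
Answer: $\frac{6177}{33109} \approx 0.18657$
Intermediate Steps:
$U{\left(Q \right)} = 2 Q$
$y{\left(A,Z \right)} = 166 + Z$ ($y{\left(A,Z \right)} = 1 Z + 166 = Z + 166 = 166 + Z$)
$y{\left(110,-166 \right)} + \frac{-6087 + U{\left(-45 \right)}}{-11233 - 21876} = \left(166 - 166\right) + \frac{-6087 + 2 \left(-45\right)}{-11233 - 21876} = 0 + \frac{-6087 - 90}{-33109} = 0 - - \frac{6177}{33109} = 0 + \frac{6177}{33109} = \frac{6177}{33109}$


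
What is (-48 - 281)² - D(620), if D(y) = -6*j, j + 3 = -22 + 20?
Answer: 108211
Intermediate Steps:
j = -5 (j = -3 + (-22 + 20) = -3 - 2 = -5)
D(y) = 30 (D(y) = -6*(-5) = 30)
(-48 - 281)² - D(620) = (-48 - 281)² - 1*30 = (-329)² - 30 = 108241 - 30 = 108211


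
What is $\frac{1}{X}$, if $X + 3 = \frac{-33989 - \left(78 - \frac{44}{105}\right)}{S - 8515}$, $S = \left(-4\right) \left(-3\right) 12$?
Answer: $\frac{79905}{85466} \approx 0.93493$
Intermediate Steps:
$S = 144$ ($S = 12 \cdot 12 = 144$)
$X = \frac{85466}{79905}$ ($X = -3 + \frac{-33989 - \left(78 - \frac{44}{105}\right)}{144 - 8515} = -3 + \frac{-33989 + \left(-78 + 44 \cdot \frac{1}{105}\right)}{-8371} = -3 + \left(-33989 + \left(-78 + \frac{44}{105}\right)\right) \left(- \frac{1}{8371}\right) = -3 + \left(-33989 - \frac{8146}{105}\right) \left(- \frac{1}{8371}\right) = -3 - - \frac{325181}{79905} = -3 + \frac{325181}{79905} = \frac{85466}{79905} \approx 1.0696$)
$\frac{1}{X} = \frac{1}{\frac{85466}{79905}} = \frac{79905}{85466}$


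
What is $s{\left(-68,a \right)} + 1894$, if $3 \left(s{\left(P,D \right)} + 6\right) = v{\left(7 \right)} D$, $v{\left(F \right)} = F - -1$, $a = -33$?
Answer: $1800$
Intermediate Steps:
$v{\left(F \right)} = 1 + F$ ($v{\left(F \right)} = F + 1 = 1 + F$)
$s{\left(P,D \right)} = -6 + \frac{8 D}{3}$ ($s{\left(P,D \right)} = -6 + \frac{\left(1 + 7\right) D}{3} = -6 + \frac{8 D}{3}$)
$s{\left(-68,a \right)} + 1894 = \left(-6 + \frac{8}{3} \left(-33\right)\right) + 1894 = \left(-6 - 88\right) + 1894 = -94 + 1894 = 1800$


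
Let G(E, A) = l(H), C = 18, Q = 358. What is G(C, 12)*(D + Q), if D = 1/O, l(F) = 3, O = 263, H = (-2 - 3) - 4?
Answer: 282465/263 ≈ 1074.0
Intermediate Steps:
H = -9 (H = -5 - 4 = -9)
G(E, A) = 3
D = 1/263 ≈ 0.0038023
G(C, 12)*(D + Q) = 3*(1/263 + 358) = 3*(94155/263) = 282465/263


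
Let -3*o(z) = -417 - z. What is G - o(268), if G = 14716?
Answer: 43463/3 ≈ 14488.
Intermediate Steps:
o(z) = 139 + z/3 (o(z) = -(-417 - z)/3 = 139 + z/3)
G - o(268) = 14716 - (139 + (⅓)*268) = 14716 - (139 + 268/3) = 14716 - 1*685/3 = 14716 - 685/3 = 43463/3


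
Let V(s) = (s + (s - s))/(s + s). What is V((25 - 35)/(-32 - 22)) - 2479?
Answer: -4957/2 ≈ -2478.5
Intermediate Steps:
V(s) = ½ (V(s) = (s + 0)/((2*s)) = s*(1/(2*s)) = ½)
V((25 - 35)/(-32 - 22)) - 2479 = ½ - 2479 = -4957/2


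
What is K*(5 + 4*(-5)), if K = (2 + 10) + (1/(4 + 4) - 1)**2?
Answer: -12255/64 ≈ -191.48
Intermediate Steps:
K = 817/64 (K = 12 + (1/8 - 1)**2 = 12 + (-7/8)**2 = 12 + 49/64 = 817/64 ≈ 12.766)
K*(5 + 4*(-5)) = 817*(5 + 4*(-5))/64 = 817*(5 - 20)/64 = (817/64)*(-15) = -12255/64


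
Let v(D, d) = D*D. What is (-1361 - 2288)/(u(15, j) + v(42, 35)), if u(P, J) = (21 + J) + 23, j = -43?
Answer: -3649/1765 ≈ -2.0674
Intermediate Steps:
v(D, d) = D²
u(P, J) = 44 + J
(-1361 - 2288)/(u(15, j) + v(42, 35)) = (-1361 - 2288)/((44 - 43) + 42²) = -3649/(1 + 1764) = -3649/1765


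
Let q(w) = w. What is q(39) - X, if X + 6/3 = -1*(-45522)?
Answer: -45481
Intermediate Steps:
X = 45520 (X = -2 - 1*(-45522) = -2 + 45522 = 45520)
q(39) - X = 39 - 1*45520 = 39 - 45520 = -45481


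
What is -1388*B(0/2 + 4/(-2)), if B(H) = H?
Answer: 2776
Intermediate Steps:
-1388*B(0/2 + 4/(-2)) = -1388*(0/2 + 4/(-2)) = -1388*(0*(½) + 4*(-½)) = -1388*(0 - 2) = -1388*(-2) = 2776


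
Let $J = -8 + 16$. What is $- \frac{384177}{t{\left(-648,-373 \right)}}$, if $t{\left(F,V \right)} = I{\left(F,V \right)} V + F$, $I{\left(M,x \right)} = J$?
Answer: $\frac{384177}{3632} \approx 105.78$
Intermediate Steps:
$J = 8$
$I{\left(M,x \right)} = 8$
$t{\left(F,V \right)} = F + 8 V$ ($t{\left(F,V \right)} = 8 V + F = F + 8 V$)
$- \frac{384177}{t{\left(-648,-373 \right)}} = - \frac{384177}{-648 + 8 \left(-373\right)} = - \frac{384177}{-648 - 2984} = - \frac{384177}{-3632} = \left(-384177\right) \left(- \frac{1}{3632}\right) = \frac{384177}{3632}$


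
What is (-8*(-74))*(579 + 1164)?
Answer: 1031856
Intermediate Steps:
(-8*(-74))*(579 + 1164) = 592*1743 = 1031856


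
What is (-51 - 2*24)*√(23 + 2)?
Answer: -495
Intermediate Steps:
(-51 - 2*24)*√(23 + 2) = (-51 - 48)*√25 = -99*5 = -495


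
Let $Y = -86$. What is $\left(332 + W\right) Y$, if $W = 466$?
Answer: $-68628$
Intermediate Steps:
$\left(332 + W\right) Y = \left(332 + 466\right) \left(-86\right) = 798 \left(-86\right) = -68628$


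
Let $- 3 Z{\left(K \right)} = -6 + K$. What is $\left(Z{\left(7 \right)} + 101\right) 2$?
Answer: $\frac{604}{3} \approx 201.33$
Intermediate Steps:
$Z{\left(K \right)} = 2 - \frac{K}{3}$ ($Z{\left(K \right)} = - \frac{-6 + K}{3} = 2 - \frac{K}{3}$)
$\left(Z{\left(7 \right)} + 101\right) 2 = \left(\left(2 - \frac{7}{3}\right) + 101\right) 2 = \left(- \frac{1}{3} + 101\right) 2 = \frac{302}{3} \cdot 2 = \frac{604}{3}$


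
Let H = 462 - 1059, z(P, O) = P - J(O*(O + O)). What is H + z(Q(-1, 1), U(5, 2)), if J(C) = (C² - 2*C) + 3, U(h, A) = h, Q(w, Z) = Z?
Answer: -2999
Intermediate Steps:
J(C) = 3 + C² - 2*C
z(P, O) = -3 + P - 4*O⁴ + 4*O² (z(P, O) = P - (3 + (O*(O + O))² - 2*O*(O + O)) = P - (3 + (O*(2*O))² - 2*O*2*O) = P - (3 + (2*O²)² - 4*O²) = P - (3 + 4*O⁴ - 4*O²) = P - (3 - 4*O² + 4*O⁴) = P + (-3 - 4*O⁴ + 4*O²) = -3 + P - 4*O⁴ + 4*O²)
H = -597
H + z(Q(-1, 1), U(5, 2)) = -597 + (-3 + 1 - 4*5⁴ + 4*5²) = -597 + (-3 + 1 - 4*625 + 4*25) = -597 + (-3 + 1 - 2500 + 100) = -597 - 2402 = -2999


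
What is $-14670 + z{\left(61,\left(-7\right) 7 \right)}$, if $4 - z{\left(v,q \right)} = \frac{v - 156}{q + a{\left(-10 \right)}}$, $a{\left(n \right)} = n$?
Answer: $- \frac{865389}{59} \approx -14668.0$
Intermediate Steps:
$z{\left(v,q \right)} = 4 - \frac{-156 + v}{-10 + q}$ ($z{\left(v,q \right)} = 4 - \frac{v - 156}{q - 10} = 4 - \frac{-156 + v}{-10 + q}$)
$-14670 + z{\left(61,\left(-7\right) 7 \right)} = -14670 + \frac{116 - 61 + 4 \left(\left(-7\right) 7\right)}{-10 - 49} = -14670 + \frac{116 - 61 + 4 \left(-49\right)}{-10 - 49} = -14670 + \frac{116 - 61 - 196}{-59} = -14670 - - \frac{141}{59} = -14670 + \frac{141}{59} = - \frac{865389}{59}$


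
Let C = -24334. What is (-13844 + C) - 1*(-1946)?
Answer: -36232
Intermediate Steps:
(-13844 + C) - 1*(-1946) = (-13844 - 24334) - 1*(-1946) = -38178 + 1946 = -36232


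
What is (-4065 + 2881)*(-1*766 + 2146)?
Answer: -1633920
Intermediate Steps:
(-4065 + 2881)*(-1*766 + 2146) = -1184*(-766 + 2146) = -1184*1380 = -1633920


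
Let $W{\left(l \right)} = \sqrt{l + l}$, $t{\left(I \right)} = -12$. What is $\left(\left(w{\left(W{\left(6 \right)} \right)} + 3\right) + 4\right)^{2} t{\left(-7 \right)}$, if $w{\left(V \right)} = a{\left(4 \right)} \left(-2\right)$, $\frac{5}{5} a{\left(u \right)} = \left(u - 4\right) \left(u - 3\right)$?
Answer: $-588$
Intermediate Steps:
$a{\left(u \right)} = \left(-4 + u\right) \left(-3 + u\right)$ ($a{\left(u \right)} = \left(u - 4\right) \left(u - 3\right) = \left(-4 + u\right) \left(-3 + u\right)$)
$W{\left(l \right)} = \sqrt{2} \sqrt{l}$ ($W{\left(l \right)} = \sqrt{2 l} = \sqrt{2} \sqrt{l}$)
$w{\left(V \right)} = 0$ ($w{\left(V \right)} = \left(12 + 4^{2} - 28\right) \left(-2\right) = \left(12 + 16 - 28\right) \left(-2\right) = 0 \left(-2\right) = 0$)
$\left(\left(w{\left(W{\left(6 \right)} \right)} + 3\right) + 4\right)^{2} t{\left(-7 \right)} = \left(\left(0 + 3\right) + 4\right)^{2} \left(-12\right) = \left(3 + 4\right)^{2} \left(-12\right) = 7^{2} \left(-12\right) = 49 \left(-12\right) = -588$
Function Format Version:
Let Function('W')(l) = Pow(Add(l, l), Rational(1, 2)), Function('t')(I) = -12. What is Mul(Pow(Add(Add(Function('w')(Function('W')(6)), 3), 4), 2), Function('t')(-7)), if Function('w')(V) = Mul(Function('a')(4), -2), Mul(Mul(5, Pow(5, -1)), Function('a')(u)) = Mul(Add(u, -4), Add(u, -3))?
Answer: -588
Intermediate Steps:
Function('a')(u) = Mul(Add(-4, u), Add(-3, u)) (Function('a')(u) = Mul(Add(u, -4), Add(u, -3)) = Mul(Add(-4, u), Add(-3, u)))
Function('W')(l) = Mul(Pow(2, Rational(1, 2)), Pow(l, Rational(1, 2))) (Function('W')(l) = Pow(Mul(2, l), Rational(1, 2)) = Mul(Pow(2, Rational(1, 2)), Pow(l, Rational(1, 2))))
Function('w')(V) = 0 (Function('w')(V) = Mul(Add(12, Pow(4, 2), Mul(-7, 4)), -2) = Mul(Add(12, 16, -28), -2) = Mul(0, -2) = 0)
Mul(Pow(Add(Add(Function('w')(Function('W')(6)), 3), 4), 2), Function('t')(-7)) = Mul(Pow(Add(Add(0, 3), 4), 2), -12) = Mul(Pow(Add(3, 4), 2), -12) = Mul(Pow(7, 2), -12) = Mul(49, -12) = -588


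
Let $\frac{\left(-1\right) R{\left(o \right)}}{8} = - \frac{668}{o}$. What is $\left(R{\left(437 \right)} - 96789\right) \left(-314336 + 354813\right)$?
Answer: $- \frac{1711830981173}{437} \approx -3.9172 \cdot 10^{9}$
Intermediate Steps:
$R{\left(o \right)} = \frac{5344}{o}$ ($R{\left(o \right)} = - 8 \left(- \frac{668}{o}\right) = \frac{5344}{o}$)
$\left(R{\left(437 \right)} - 96789\right) \left(-314336 + 354813\right) = \left(\frac{5344}{437} - 96789\right) \left(-314336 + 354813\right) = \left(5344 \cdot \frac{1}{437} - 96789\right) 40477 = \left(\frac{5344}{437} - 96789\right) 40477 = \left(- \frac{42291449}{437}\right) 40477 = - \frac{1711830981173}{437}$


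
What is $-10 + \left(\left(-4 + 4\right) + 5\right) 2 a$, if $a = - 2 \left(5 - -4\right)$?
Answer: $-190$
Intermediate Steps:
$a = -18$ ($a = - 2 \left(5 + 4\right) = \left(-2\right) 9 = -18$)
$-10 + \left(\left(-4 + 4\right) + 5\right) 2 a = -10 + \left(\left(-4 + 4\right) + 5\right) 2 \left(-18\right) = -10 + \left(0 + 5\right) 2 \left(-18\right) = -10 + 5 \cdot 2 \left(-18\right) = -10 + 10 \left(-18\right) = -10 - 180 = -190$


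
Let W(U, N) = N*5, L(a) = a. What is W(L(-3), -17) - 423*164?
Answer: -69457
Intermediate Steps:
W(U, N) = 5*N
W(L(-3), -17) - 423*164 = 5*(-17) - 423*164 = -85 - 69372 = -69457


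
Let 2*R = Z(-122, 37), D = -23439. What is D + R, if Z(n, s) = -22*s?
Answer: -23846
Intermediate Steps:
R = -407 (R = (-22*37)/2 = (½)*(-814) = -407)
D + R = -23439 - 407 = -23846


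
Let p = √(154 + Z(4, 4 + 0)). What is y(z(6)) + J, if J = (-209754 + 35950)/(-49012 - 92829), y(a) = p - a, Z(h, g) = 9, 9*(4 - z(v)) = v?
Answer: -896998/425523 + √163 ≈ 10.659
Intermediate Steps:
z(v) = 4 - v/9
p = √163 (p = √(154 + 9) = √163 ≈ 12.767)
y(a) = √163 - a
J = 173804/141841 (J = -173804/(-141841) = -173804*(-1/141841) = 173804/141841 ≈ 1.2253)
y(z(6)) + J = (√163 - (4 - ⅑*6)) + 173804/141841 = (√163 - (4 - ⅔)) + 173804/141841 = (√163 - 1*10/3) + 173804/141841 = (√163 - 10/3) + 173804/141841 = (-10/3 + √163) + 173804/141841 = -896998/425523 + √163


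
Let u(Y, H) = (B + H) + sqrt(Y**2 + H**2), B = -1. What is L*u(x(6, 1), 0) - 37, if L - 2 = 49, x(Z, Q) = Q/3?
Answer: -71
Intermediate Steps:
x(Z, Q) = Q/3 (x(Z, Q) = Q*(1/3) = Q/3)
L = 51 (L = 2 + 49 = 51)
u(Y, H) = -1 + H + sqrt(H**2 + Y**2) (u(Y, H) = (-1 + H) + sqrt(Y**2 + H**2) = (-1 + H) + sqrt(H**2 + Y**2) = -1 + H + sqrt(H**2 + Y**2))
L*u(x(6, 1), 0) - 37 = 51*(-1 + 0 + sqrt(0**2 + ((1/3)*1)**2)) - 37 = 51*(-1 + 0 + sqrt(0 + (1/3)**2)) - 37 = 51*(-1 + 0 + sqrt(0 + 1/9)) - 37 = 51*(-1 + 0 + sqrt(1/9)) - 37 = 51*(-1 + 0 + 1/3) - 37 = 51*(-2/3) - 37 = -34 - 37 = -71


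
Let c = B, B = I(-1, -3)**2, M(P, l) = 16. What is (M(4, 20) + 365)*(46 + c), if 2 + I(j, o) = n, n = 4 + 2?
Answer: 23622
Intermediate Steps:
n = 6
I(j, o) = 4 (I(j, o) = -2 + 6 = 4)
B = 16 (B = 4**2 = 16)
c = 16
(M(4, 20) + 365)*(46 + c) = (16 + 365)*(46 + 16) = 381*62 = 23622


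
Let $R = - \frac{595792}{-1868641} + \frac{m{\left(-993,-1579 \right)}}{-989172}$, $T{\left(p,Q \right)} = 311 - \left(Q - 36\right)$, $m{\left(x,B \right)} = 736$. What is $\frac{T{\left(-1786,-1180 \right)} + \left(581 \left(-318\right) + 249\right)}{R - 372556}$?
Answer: $\frac{42278159334840183}{86079332834727458} \approx 0.49115$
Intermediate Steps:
$T{\left(p,Q \right)} = 347 - Q$ ($T{\left(p,Q \right)} = 311 - \left(Q - 36\right) = 311 - \left(-36 + Q\right) = 347 - Q$)
$R = \frac{146991361112}{462101838813}$ ($R = - \frac{595792}{-1868641} + \frac{736}{-989172} = \left(-595792\right) \left(- \frac{1}{1868641}\right) + 736 \left(- \frac{1}{989172}\right) = \frac{595792}{1868641} - \frac{184}{247293} = \frac{146991361112}{462101838813} \approx 0.31809$)
$\frac{T{\left(-1786,-1180 \right)} + \left(581 \left(-318\right) + 249\right)}{R - 372556} = \frac{\left(347 - -1180\right) + \left(581 \left(-318\right) + 249\right)}{\frac{146991361112}{462101838813} - 372556} = \frac{\left(347 + 1180\right) + \left(-184758 + 249\right)}{- \frac{172158665669454916}{462101838813}} = \left(1527 - 184509\right) \left(- \frac{462101838813}{172158665669454916}\right) = \left(-182982\right) \left(- \frac{462101838813}{172158665669454916}\right) = \frac{42278159334840183}{86079332834727458}$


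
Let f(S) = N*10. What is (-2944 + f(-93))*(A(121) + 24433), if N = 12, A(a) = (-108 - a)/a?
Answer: -8348207136/121 ≈ -6.8993e+7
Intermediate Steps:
A(a) = (-108 - a)/a
f(S) = 120 (f(S) = 12*10 = 120)
(-2944 + f(-93))*(A(121) + 24433) = (-2944 + 120)*((-108 - 1*121)/121 + 24433) = -2824*((-108 - 121)/121 + 24433) = -2824*((1/121)*(-229) + 24433) = -2824*(-229/121 + 24433) = -2824*2956164/121 = -8348207136/121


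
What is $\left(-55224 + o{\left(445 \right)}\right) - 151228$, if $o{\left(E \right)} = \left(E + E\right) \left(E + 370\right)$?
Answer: $518898$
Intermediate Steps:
$o{\left(E \right)} = 2 E \left(370 + E\right)$
$\left(-55224 + o{\left(445 \right)}\right) - 151228 = \left(-55224 + 2 \cdot 445 \left(370 + 445\right)\right) - 151228 = \left(-55224 + 2 \cdot 445 \cdot 815\right) - 151228 = \left(-55224 + 725350\right) - 151228 = 670126 - 151228 = 518898$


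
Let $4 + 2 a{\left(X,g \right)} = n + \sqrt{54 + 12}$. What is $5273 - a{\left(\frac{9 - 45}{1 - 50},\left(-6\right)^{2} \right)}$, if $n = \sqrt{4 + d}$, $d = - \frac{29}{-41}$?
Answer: $5275 - \frac{\sqrt{66}}{2} - \frac{\sqrt{7913}}{82} \approx 5269.9$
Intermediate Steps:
$d = \frac{29}{41}$ ($d = \left(-29\right) \left(- \frac{1}{41}\right) = \frac{29}{41} \approx 0.70732$)
$n = \frac{\sqrt{7913}}{41}$ ($n = \sqrt{4 + \frac{29}{41}} = \sqrt{\frac{193}{41}} = \frac{\sqrt{7913}}{41} \approx 2.1696$)
$a{\left(X,g \right)} = -2 + \frac{\sqrt{66}}{2} + \frac{\sqrt{7913}}{82}$ ($a{\left(X,g \right)} = -2 + \frac{\frac{\sqrt{7913}}{41} + \sqrt{54 + 12}}{2} = -2 + \frac{\frac{\sqrt{7913}}{41} + \sqrt{66}}{2} = -2 + \frac{\sqrt{66} + \frac{\sqrt{7913}}{41}}{2} = -2 + \left(\frac{\sqrt{66}}{2} + \frac{\sqrt{7913}}{82}\right) = -2 + \frac{\sqrt{66}}{2} + \frac{\sqrt{7913}}{82}$)
$5273 - a{\left(\frac{9 - 45}{1 - 50},\left(-6\right)^{2} \right)} = 5273 - \left(-2 + \frac{\sqrt{66}}{2} + \frac{\sqrt{7913}}{82}\right) = 5275 - \frac{\sqrt{66}}{2} - \frac{\sqrt{7913}}{82}$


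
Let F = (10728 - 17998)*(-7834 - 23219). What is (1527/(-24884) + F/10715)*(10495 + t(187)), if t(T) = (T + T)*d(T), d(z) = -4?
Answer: 10110698254268553/53326412 ≈ 1.8960e+8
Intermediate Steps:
F = 225755310 (F = -7270*(-31053) = 225755310)
t(T) = -8*T (t(T) = (T + T)*(-4) = (2*T)*(-4) = -8*T)
(1527/(-24884) + F/10715)*(10495 + t(187)) = (1527/(-24884) + 225755310/10715)*(10495 - 8*187) = (1527*(-1/24884) + 225755310*(1/10715))*(10495 - 1496) = (-1527/24884 + 45151062/2143)*8999 = (1123535754447/53326412)*8999 = 10110698254268553/53326412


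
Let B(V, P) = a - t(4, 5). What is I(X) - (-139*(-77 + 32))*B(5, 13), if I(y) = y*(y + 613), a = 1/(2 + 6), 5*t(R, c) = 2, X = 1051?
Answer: 14004673/8 ≈ 1.7506e+6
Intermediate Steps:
t(R, c) = ⅖ (t(R, c) = (⅕)*2 = ⅖)
a = ⅛ (a = 1/8 = ⅛ ≈ 0.12500)
B(V, P) = -11/40 (B(V, P) = ⅛ - 1*⅖ = ⅛ - ⅖ = -11/40)
I(y) = y*(613 + y)
I(X) - (-139*(-77 + 32))*B(5, 13) = 1051*(613 + 1051) - (-139*(-77 + 32))*(-11)/40 = 1051*1664 - (-139*(-45))*(-11)/40 = 1748864 - 6255*(-11)/40 = 1748864 - 1*(-13761/8) = 1748864 + 13761/8 = 14004673/8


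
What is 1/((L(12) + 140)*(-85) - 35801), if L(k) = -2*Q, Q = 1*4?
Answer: -1/47021 ≈ -2.1267e-5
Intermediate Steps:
Q = 4
L(k) = -8 (L(k) = -2*4 = -8)
1/((L(12) + 140)*(-85) - 35801) = 1/((-8 + 140)*(-85) - 35801) = 1/(132*(-85) - 35801) = 1/(-11220 - 35801) = 1/(-47021) = -1/47021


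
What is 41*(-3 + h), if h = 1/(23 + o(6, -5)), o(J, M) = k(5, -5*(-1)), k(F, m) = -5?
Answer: -2173/18 ≈ -120.72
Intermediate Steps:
o(J, M) = -5
h = 1/18 (h = 1/(23 - 5) = 1/18 ≈ 0.055556)
41*(-3 + h) = 41*(-3 + 1/18) = 41*(-53/18) = -2173/18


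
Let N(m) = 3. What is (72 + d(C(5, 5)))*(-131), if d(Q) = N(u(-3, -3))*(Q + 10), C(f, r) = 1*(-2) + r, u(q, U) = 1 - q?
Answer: -14541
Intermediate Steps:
C(f, r) = -2 + r
d(Q) = 30 + 3*Q (d(Q) = 3*(Q + 10) = 3*(10 + Q) = 30 + 3*Q)
(72 + d(C(5, 5)))*(-131) = (72 + (30 + 3*(-2 + 5)))*(-131) = (72 + (30 + 3*3))*(-131) = (72 + (30 + 9))*(-131) = (72 + 39)*(-131) = 111*(-131) = -14541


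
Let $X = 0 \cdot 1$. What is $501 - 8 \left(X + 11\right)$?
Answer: $413$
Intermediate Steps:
$X = 0$
$501 - 8 \left(X + 11\right) = 501 - 8 \left(0 + 11\right) = 501 - 88 = 413$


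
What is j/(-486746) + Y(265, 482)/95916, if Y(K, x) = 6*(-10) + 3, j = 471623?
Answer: -7543989365/7781121556 ≈ -0.96952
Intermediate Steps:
Y(K, x) = -57 (Y(K, x) = -60 + 3 = -57)
j/(-486746) + Y(265, 482)/95916 = 471623/(-486746) - 57/95916 = 471623*(-1/486746) - 57*1/95916 = -471623/486746 - 19/31972 = -7543989365/7781121556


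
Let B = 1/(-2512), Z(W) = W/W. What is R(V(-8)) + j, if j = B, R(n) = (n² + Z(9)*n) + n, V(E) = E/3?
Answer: 40183/22608 ≈ 1.7774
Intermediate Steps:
Z(W) = 1
B = -1/2512 ≈ -0.00039809
V(E) = E/3 (V(E) = E*(⅓) = E/3)
R(n) = n² + 2*n (R(n) = (n² + 1*n) + n = (n² + n) + n = (n + n²) + n = n² + 2*n)
j = -1/2512 ≈ -0.00039809
R(V(-8)) + j = ((⅓)*(-8))*(2 + (⅓)*(-8)) - 1/2512 = -8*(2 - 8/3)/3 - 1/2512 = -8/3*(-⅔) - 1/2512 = 16/9 - 1/2512 = 40183/22608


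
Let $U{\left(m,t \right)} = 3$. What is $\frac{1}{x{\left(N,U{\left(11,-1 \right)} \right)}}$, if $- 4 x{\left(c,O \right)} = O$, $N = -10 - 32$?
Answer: $- \frac{4}{3} \approx -1.3333$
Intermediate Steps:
$N = -42$
$x{\left(c,O \right)} = - \frac{O}{4}$
$\frac{1}{x{\left(N,U{\left(11,-1 \right)} \right)}} = \frac{1}{\left(- \frac{1}{4}\right) 3} = \frac{1}{- \frac{3}{4}} = - \frac{4}{3}$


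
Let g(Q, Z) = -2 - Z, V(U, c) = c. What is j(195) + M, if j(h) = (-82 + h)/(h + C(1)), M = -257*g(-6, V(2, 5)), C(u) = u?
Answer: 352717/196 ≈ 1799.6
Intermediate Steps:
M = 1799 (M = -257*(-2 - 1*5) = -257*(-2 - 5) = -257*(-7) = 1799)
j(h) = (-82 + h)/(1 + h) (j(h) = (-82 + h)/(h + 1) = (-82 + h)/(1 + h))
j(195) + M = (-82 + 195)/(1 + 195) + 1799 = 113/196 + 1799 = 352717/196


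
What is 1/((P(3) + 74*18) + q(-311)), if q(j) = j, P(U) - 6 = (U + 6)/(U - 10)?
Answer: 7/7180 ≈ 0.00097493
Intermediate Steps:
P(U) = 6 + (6 + U)/(-10 + U) (P(U) = 6 + (U + 6)/(U - 10) = 6 + (6 + U)/(-10 + U))
1/((P(3) + 74*18) + q(-311)) = 1/(((-54 + 7*3)/(-10 + 3) + 74*18) - 311) = 1/(((-54 + 21)/(-7) + 1332) - 311) = 1/((-⅐*(-33) + 1332) - 311) = 1/((33/7 + 1332) - 311) = 1/(9357/7 - 311) = 1/(7180/7) = 7/7180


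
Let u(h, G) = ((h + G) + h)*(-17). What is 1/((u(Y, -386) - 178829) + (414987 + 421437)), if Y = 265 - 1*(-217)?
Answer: 1/647769 ≈ 1.5438e-6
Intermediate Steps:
Y = 482 (Y = 265 + 217 = 482)
u(h, G) = -34*h - 17*G (u(h, G) = ((G + h) + h)*(-17) = (G + 2*h)*(-17) = -34*h - 17*G)
1/((u(Y, -386) - 178829) + (414987 + 421437)) = 1/(((-34*482 - 17*(-386)) - 178829) + (414987 + 421437)) = 1/(((-16388 + 6562) - 178829) + 836424) = 1/((-9826 - 178829) + 836424) = 1/(-188655 + 836424) = 1/647769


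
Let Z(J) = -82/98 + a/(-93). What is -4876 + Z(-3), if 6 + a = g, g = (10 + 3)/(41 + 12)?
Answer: -1177843540/241521 ≈ -4876.8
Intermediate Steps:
g = 13/53 ≈ 0.24528
a = -305/53 (a = -6 + 13/53 = -305/53 ≈ -5.7547)
Z(J) = -187144/241521 (Z(J) = -82/98 - 305/53/(-93) = -82*1/98 - 305/53*(-1/93) = -41/49 + 305/4929 = -187144/241521)
-4876 + Z(-3) = -4876 - 187144/241521 = -1177843540/241521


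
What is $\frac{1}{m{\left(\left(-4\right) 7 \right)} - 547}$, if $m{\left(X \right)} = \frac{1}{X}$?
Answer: $- \frac{28}{15317} \approx -0.001828$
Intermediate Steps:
$\frac{1}{m{\left(\left(-4\right) 7 \right)} - 547} = \frac{1}{\frac{1}{\left(-4\right) 7} - 547} = \frac{1}{\frac{1}{-28} - 547} = \frac{1}{- \frac{1}{28} - 547} = \frac{1}{- \frac{15317}{28}} = - \frac{28}{15317}$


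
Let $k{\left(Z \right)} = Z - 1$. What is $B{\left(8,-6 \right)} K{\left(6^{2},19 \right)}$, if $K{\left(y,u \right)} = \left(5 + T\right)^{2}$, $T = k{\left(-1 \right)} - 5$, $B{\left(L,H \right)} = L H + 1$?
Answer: $-188$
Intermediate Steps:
$B{\left(L,H \right)} = 1 + H L$ ($B{\left(L,H \right)} = H L + 1 = 1 + H L$)
$k{\left(Z \right)} = -1 + Z$
$T = -7$ ($T = \left(-1 - 1\right) - 5 = -2 - 5 = -7$)
$K{\left(y,u \right)} = 4$ ($K{\left(y,u \right)} = \left(5 - 7\right)^{2} = \left(-2\right)^{2} = 4$)
$B{\left(8,-6 \right)} K{\left(6^{2},19 \right)} = \left(1 - 48\right) 4 = \left(-47\right) 4 = -188$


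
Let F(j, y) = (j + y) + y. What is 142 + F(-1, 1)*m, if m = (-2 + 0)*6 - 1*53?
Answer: 77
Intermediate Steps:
F(j, y) = j + 2*y
m = -65 (m = -2*6 - 53 = -12 - 53 = -65)
142 + F(-1, 1)*m = 142 + (-1 + 2*1)*(-65) = 142 + (-1 + 2)*(-65) = 142 + 1*(-65) = 142 - 65 = 77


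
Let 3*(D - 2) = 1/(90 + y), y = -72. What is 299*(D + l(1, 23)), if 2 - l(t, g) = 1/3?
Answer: 59501/54 ≈ 1101.9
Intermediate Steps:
l(t, g) = 5/3 (l(t, g) = 2 - 1/3 = 2 - 1*⅓ = 2 - ⅓ = 5/3)
D = 109/54 (D = 2 + 1/(3*(90 - 72)) = 2 + (⅓)/18 = 2 + (⅓)*(1/18) = 2 + 1/54 = 109/54 ≈ 2.0185)
299*(D + l(1, 23)) = 299*(109/54 + 5/3) = 299*(199/54) = 59501/54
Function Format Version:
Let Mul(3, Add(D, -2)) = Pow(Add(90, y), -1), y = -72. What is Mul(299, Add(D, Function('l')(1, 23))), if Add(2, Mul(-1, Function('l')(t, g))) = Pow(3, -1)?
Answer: Rational(59501, 54) ≈ 1101.9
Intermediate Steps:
Function('l')(t, g) = Rational(5, 3) (Function('l')(t, g) = Add(2, Mul(-1, Pow(3, -1))) = Add(2, Mul(-1, Rational(1, 3))) = Add(2, Rational(-1, 3)) = Rational(5, 3))
D = Rational(109, 54) (D = Add(2, Mul(Rational(1, 3), Pow(Add(90, -72), -1))) = Add(2, Mul(Rational(1, 3), Pow(18, -1))) = Add(2, Mul(Rational(1, 3), Rational(1, 18))) = Add(2, Rational(1, 54)) = Rational(109, 54) ≈ 2.0185)
Mul(299, Add(D, Function('l')(1, 23))) = Mul(299, Add(Rational(109, 54), Rational(5, 3))) = Mul(299, Rational(199, 54)) = Rational(59501, 54)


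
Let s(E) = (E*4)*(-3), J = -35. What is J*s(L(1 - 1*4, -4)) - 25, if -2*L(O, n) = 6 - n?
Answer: -2125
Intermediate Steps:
L(O, n) = -3 + n/2 (L(O, n) = -(6 - n)/2 = -3 + n/2)
s(E) = -12*E (s(E) = (4*E)*(-3) = -12*E)
J*s(L(1 - 1*4, -4)) - 25 = -(-420)*(-3 + (½)*(-4)) - 25 = -(-420)*(-3 - 2) - 25 = -(-420)*(-5) - 25 = -35*60 - 25 = -2100 - 25 = -2125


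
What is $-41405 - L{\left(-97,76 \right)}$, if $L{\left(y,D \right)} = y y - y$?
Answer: $-50911$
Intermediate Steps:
$L{\left(y,D \right)} = y^{2} - y$
$-41405 - L{\left(-97,76 \right)} = -41405 - - 97 \left(-1 - 97\right) = -41405 - \left(-97\right) \left(-98\right) = -41405 - 9506 = -50911$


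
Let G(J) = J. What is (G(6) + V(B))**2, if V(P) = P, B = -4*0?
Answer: 36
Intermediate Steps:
B = 0
(G(6) + V(B))**2 = (6 + 0)**2 = 6**2 = 36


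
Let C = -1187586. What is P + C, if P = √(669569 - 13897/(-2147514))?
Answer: -1187586 + √3087929311715457582/2147514 ≈ -1.1868e+6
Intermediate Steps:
P = √3087929311715457582/2147514 (P = √(669569 - 13897*(-1/2147514)) = √(669569 + 13897/2147514) = √(1437908815363/2147514) = √3087929311715457582/2147514 ≈ 818.27)
P + C = √3087929311715457582/2147514 - 1187586 = -1187586 + √3087929311715457582/2147514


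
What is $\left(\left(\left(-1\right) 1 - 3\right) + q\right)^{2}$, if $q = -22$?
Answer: $676$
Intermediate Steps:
$\left(\left(\left(-1\right) 1 - 3\right) + q\right)^{2} = \left(\left(\left(-1\right) 1 - 3\right) - 22\right)^{2} = \left(\left(-1 - 3\right) - 22\right)^{2} = \left(-4 - 22\right)^{2} = \left(-26\right)^{2} = 676$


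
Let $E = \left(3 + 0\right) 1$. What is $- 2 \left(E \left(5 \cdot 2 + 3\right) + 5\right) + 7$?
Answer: $-81$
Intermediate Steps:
$E = 3$ ($E = 3 \cdot 1 = 3$)
$- 2 \left(E \left(5 \cdot 2 + 3\right) + 5\right) + 7 = - 2 \left(3 \left(5 \cdot 2 + 3\right) + 5\right) + 7 = - 2 \left(3 \left(10 + 3\right) + 5\right) + 7 = - 2 \left(3 \cdot 13 + 5\right) + 7 = - 2 \left(39 + 5\right) + 7 = \left(-2\right) 44 + 7 = -88 + 7 = -81$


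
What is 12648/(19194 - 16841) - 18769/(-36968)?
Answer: 511734721/86985704 ≈ 5.8830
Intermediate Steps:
12648/(19194 - 16841) - 18769/(-36968) = 12648/2353 - 18769*(-1/36968) = 12648*(1/2353) + 18769/36968 = 12648/2353 + 18769/36968 = 511734721/86985704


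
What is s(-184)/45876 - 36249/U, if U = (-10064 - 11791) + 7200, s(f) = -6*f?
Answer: 46642729/18675355 ≈ 2.4976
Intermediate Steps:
U = -14655 (U = -21855 + 7200 = -14655)
s(-184)/45876 - 36249/U = -6*(-184)/45876 - 36249/(-14655) = 1104*(1/45876) - 36249*(-1/14655) = 92/3823 + 12083/4885 = 46642729/18675355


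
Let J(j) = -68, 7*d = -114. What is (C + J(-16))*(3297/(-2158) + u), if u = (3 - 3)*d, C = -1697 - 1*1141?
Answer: 4790541/1079 ≈ 4439.8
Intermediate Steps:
d = -114/7 (d = (⅐)*(-114) = -114/7 ≈ -16.286)
C = -2838 (C = -1697 - 1141 = -2838)
u = 0 (u = (3 - 3)*(-114/7) = 0*(-114/7) = 0)
(C + J(-16))*(3297/(-2158) + u) = (-2838 - 68)*(3297/(-2158) + 0) = -2906*(3297*(-1/2158) + 0) = -2906*(-3297/2158 + 0) = -2906*(-3297/2158) = 4790541/1079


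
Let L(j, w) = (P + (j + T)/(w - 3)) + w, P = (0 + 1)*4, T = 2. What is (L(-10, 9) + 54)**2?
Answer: 38809/9 ≈ 4312.1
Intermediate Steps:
P = 4 (P = 1*4 = 4)
L(j, w) = 4 + w + (2 + j)/(-3 + w) (L(j, w) = (4 + (j + 2)/(w - 3)) + w = (4 + (2 + j)/(-3 + w)) + w = 4 + w + (2 + j)/(-3 + w))
(L(-10, 9) + 54)**2 = ((-10 - 10 + 9 + 9**2)/(-3 + 9) + 54)**2 = ((-10 - 10 + 9 + 81)/6 + 54)**2 = ((1/6)*70 + 54)**2 = (35/3 + 54)**2 = (197/3)**2 = 38809/9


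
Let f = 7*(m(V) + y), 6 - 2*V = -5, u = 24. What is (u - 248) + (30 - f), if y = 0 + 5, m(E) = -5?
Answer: -194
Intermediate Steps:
V = 11/2 (V = 3 - 1/2*(-5) = 3 + 5/2 = 11/2 ≈ 5.5000)
y = 5
f = 0 (f = 7*(-5 + 5) = 7*0 = 0)
(u - 248) + (30 - f) = (24 - 248) + (30 - 1*0) = -224 + (30 + 0) = -224 + 30 = -194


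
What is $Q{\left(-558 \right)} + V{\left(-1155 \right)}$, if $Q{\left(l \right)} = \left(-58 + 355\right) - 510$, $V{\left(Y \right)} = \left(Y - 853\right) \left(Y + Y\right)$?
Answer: $4638267$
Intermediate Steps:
$V{\left(Y \right)} = 2 Y \left(-853 + Y\right)$ ($V{\left(Y \right)} = \left(-853 + Y\right) 2 Y = 2 Y \left(-853 + Y\right)$)
$Q{\left(l \right)} = -213$ ($Q{\left(l \right)} = 297 - 510 = -213$)
$Q{\left(-558 \right)} + V{\left(-1155 \right)} = -213 + 2 \left(-1155\right) \left(-853 - 1155\right) = -213 + 2 \left(-1155\right) \left(-2008\right) = -213 + 4638480 = 4638267$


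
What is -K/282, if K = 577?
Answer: -577/282 ≈ -2.0461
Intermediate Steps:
-K/282 = -577/282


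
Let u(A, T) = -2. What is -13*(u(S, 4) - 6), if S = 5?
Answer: 104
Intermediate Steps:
-13*(u(S, 4) - 6) = -13*(-2 - 6) = -13*(-8) = 104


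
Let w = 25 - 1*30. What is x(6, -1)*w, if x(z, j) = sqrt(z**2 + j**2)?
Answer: -5*sqrt(37) ≈ -30.414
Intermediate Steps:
w = -5 (w = 25 - 30 = -5)
x(z, j) = sqrt(j**2 + z**2)
x(6, -1)*w = sqrt((-1)**2 + 6**2)*(-5) = sqrt(1 + 36)*(-5) = sqrt(37)*(-5) = -5*sqrt(37)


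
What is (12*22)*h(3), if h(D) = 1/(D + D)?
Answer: 44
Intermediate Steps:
h(D) = 1/(2*D)
(12*22)*h(3) = (12*22)*((½)/3) = 264*((½)*(⅓)) = 264*(⅙) = 44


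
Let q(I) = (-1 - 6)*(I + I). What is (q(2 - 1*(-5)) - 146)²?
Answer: 59536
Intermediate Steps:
q(I) = -14*I
(q(2 - 1*(-5)) - 146)² = (-14*(2 - 1*(-5)) - 146)² = (-14*(2 + 5) - 146)² = (-14*7 - 146)² = (-98 - 146)² = (-244)² = 59536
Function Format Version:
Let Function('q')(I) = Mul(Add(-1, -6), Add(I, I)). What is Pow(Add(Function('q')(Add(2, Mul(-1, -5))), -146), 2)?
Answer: 59536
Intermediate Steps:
Function('q')(I) = Mul(-14, I) (Function('q')(I) = Mul(-7, Mul(2, I)) = Mul(-14, I))
Pow(Add(Function('q')(Add(2, Mul(-1, -5))), -146), 2) = Pow(Add(Mul(-14, Add(2, Mul(-1, -5))), -146), 2) = Pow(Add(Mul(-14, Add(2, 5)), -146), 2) = Pow(Add(Mul(-14, 7), -146), 2) = Pow(Add(-98, -146), 2) = Pow(-244, 2) = 59536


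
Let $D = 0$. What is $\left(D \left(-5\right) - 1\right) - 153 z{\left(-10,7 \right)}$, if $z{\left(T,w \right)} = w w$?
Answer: $-7498$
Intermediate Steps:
$z{\left(T,w \right)} = w^{2}$
$\left(D \left(-5\right) - 1\right) - 153 z{\left(-10,7 \right)} = \left(0 \left(-5\right) - 1\right) - 153 \cdot 7^{2} = \left(0 - 1\right) - 7497 = -1 - 7497 = -7498$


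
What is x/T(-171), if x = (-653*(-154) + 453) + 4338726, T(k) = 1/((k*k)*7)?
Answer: 908757266067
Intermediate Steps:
T(k) = 1/(7*k²) (T(k) = 1/(k²*7) = 1/(7*k²))
x = 4439741 (x = (100562 + 453) + 4338726 = 101015 + 4338726 = 4439741)
x/T(-171) = 4439741/(((⅐)/(-171)²)) = 4439741/(((⅐)*(1/29241))) = 4439741/(1/204687) = 4439741*204687 = 908757266067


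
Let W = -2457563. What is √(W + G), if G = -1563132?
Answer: 7*I*√82055 ≈ 2005.2*I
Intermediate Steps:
√(W + G) = √(-2457563 - 1563132) = √(-4020695) = 7*I*√82055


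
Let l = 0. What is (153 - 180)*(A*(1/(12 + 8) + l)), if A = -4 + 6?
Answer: -27/10 ≈ -2.7000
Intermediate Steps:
A = 2
(153 - 180)*(A*(1/(12 + 8) + l)) = (153 - 180)*(2*(1/(12 + 8) + 0)) = -54*(1/20 + 0) = -54/20 = -27*1/10 = -27/10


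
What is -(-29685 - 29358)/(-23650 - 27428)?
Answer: -19681/17026 ≈ -1.1559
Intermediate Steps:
-(-29685 - 29358)/(-23650 - 27428) = -(-59043)/(-51078) = -(-59043)*(-1)/51078 = -1*19681/17026 = -19681/17026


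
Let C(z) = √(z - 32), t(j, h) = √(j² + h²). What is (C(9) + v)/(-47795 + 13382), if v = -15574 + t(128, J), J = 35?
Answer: 15574/34413 - √17609/34413 - I*√23/34413 ≈ 0.44871 - 0.00013936*I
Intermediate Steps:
t(j, h) = √(h² + j²)
C(z) = √(-32 + z)
v = -15574 + √17609 (v = -15574 + √(35² + 128²) = -15574 + √(1225 + 16384) = -15574 + √17609 ≈ -15441.)
(C(9) + v)/(-47795 + 13382) = (√(-32 + 9) + (-15574 + √17609))/(-47795 + 13382) = (√(-23) + (-15574 + √17609))/(-34413) = (I*√23 + (-15574 + √17609))*(-1/34413) = (-15574 + √17609 + I*√23)*(-1/34413) = 15574/34413 - √17609/34413 - I*√23/34413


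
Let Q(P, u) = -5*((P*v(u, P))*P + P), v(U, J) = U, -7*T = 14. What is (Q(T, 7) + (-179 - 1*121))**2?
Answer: 184900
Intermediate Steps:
T = -2 (T = -1/7*14 = -2)
Q(P, u) = -5*P - 5*u*P**2 (Q(P, u) = -5*((P*u)*P + P) = -5*(u*P**2 + P) = -5*(P + u*P**2) = -5*P - 5*u*P**2)
(Q(T, 7) + (-179 - 1*121))**2 = (-5*(-2)*(1 - 2*7) + (-179 - 1*121))**2 = (-5*(-2)*(1 - 14) + (-179 - 121))**2 = (-5*(-2)*(-13) - 300)**2 = (-130 - 300)**2 = (-430)**2 = 184900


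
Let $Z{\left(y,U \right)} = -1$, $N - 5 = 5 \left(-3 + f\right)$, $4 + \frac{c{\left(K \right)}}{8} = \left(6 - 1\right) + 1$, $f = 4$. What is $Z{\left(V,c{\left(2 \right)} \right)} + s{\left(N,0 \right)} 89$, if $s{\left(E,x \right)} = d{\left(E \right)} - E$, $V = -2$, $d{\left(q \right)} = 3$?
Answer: $-624$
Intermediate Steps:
$c{\left(K \right)} = 16$ ($c{\left(K \right)} = -32 + 8 \left(\left(6 - 1\right) + 1\right) = -32 + 8 \left(5 + 1\right) = -32 + 8 \cdot 6 = -32 + 48 = 16$)
$N = 10$ ($N = 5 + 5 \left(-3 + 4\right) = 5 + 5 \cdot 1 = 5 + 5 = 10$)
$s{\left(E,x \right)} = 3 - E$
$Z{\left(V,c{\left(2 \right)} \right)} + s{\left(N,0 \right)} 89 = -1 + \left(3 - 10\right) 89 = -1 - 623 = -624$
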